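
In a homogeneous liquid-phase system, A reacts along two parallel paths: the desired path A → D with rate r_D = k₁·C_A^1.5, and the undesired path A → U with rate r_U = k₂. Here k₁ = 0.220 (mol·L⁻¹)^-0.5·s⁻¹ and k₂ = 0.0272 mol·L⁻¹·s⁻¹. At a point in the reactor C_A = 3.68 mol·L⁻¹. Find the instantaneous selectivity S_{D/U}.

S_{D/U} = r_D/r_U = (k₁·C_A^1.5)/(k₂) = (k₁/k₂)·C_A^1.5.
= (0.220×3.680^1.5) / (0.0272) = 1.553/0.02720 = 57.1.
Since the desired path is higher order in A, keeping C_A high (PFR or concentrated feed) favours D.

57.1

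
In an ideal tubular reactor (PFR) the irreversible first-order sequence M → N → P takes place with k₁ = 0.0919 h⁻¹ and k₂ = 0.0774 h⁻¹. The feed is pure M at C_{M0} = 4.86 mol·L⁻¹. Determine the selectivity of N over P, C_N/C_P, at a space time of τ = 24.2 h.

Solving the coupled first-order balances gives C_N(τ) = [k₁/(k₂−k₁)]·C_{M0}·(e^(−k₁τ) − e^(−k₂τ)).
e^(−k₁τ) = e^(−0.0919×24.2) = e^(−2.224) = 0.1082; e^(−k₂τ) = e^(−1.873) = 0.1536.
C_N = 0.0919×4.86/(0.0774−0.0919) × (0.1082−0.1536) = (-30.80)×(-0.04547) = 1.401 mol·L⁻¹.
C_M = C_{M0}e^(−k₁τ) = 0.5257 mol·L⁻¹, so C_P = C_{M0}−C_M−C_N = 2.934 mol·L⁻¹; C_N/C_P = 0.477.

0.477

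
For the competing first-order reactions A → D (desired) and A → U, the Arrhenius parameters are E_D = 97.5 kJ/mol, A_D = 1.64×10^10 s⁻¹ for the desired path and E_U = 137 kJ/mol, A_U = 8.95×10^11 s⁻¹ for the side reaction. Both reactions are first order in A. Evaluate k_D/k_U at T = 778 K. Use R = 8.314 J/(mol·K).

8.22

Since both paths have the same order in A, the concentration cancels and S_{D/U} = k_D/k_U = (A_D/A_U)·exp[(E_U−E_D)/(RT)].
(E_U−E_D)/(RT) = (137−97.5)×10³/(8.314×778) = 39500/6468 = 6.107.
k_D/k_U = (1.64×10^10/8.95×10^11)·exp(6.107) = 0.01832 × 448.9 = 8.22.
Since E_D < E_U, lowering the temperature improves selectivity toward D.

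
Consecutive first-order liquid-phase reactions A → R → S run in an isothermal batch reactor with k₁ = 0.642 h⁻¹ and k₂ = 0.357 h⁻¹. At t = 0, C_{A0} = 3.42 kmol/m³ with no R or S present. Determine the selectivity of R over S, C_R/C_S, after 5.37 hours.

The intermediate concentration in a first-order A→B→C sequence is C_R = k₁C_{A0}(e^(−k₁t) − e^(−k₂t))/(k₂−k₁).
e^(−k₁t) = e^(−0.642×5.37) = e^(−3.448) = 0.03182; e^(−k₂t) = e^(−1.917) = 0.1470.
C_R = 0.642×3.42/(0.357−0.642) × (0.03182−0.1470) = (-7.704)×(-0.1152) = 0.8876 kmol/m³.
C_A = C_{A0}e^(−k₁t) = 0.1088 kmol/m³, so C_S = C_{A0}−C_A−C_R = 2.424 kmol/m³; C_R/C_S = 0.366.

0.366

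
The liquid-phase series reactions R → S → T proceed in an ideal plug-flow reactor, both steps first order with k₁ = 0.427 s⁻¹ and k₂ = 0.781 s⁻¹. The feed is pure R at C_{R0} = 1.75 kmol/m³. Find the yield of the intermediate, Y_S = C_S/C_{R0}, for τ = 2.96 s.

0.221

Solving the coupled first-order balances gives C_S(τ) = [k₁/(k₂−k₁)]·C_{R0}·(e^(−k₁τ) − e^(−k₂τ)).
e^(−k₁τ) = e^(−0.427×2.96) = e^(−1.264) = 0.2825; e^(−k₂τ) = e^(−2.312) = 0.09909.
C_S = 0.427×1.75/(0.781−0.427) × (0.2825−0.09909) = 2.111×0.1835 = 0.3873 kmol/m³.
Y_S = C_S/C_{R0} = 0.3873/1.75 = 0.221.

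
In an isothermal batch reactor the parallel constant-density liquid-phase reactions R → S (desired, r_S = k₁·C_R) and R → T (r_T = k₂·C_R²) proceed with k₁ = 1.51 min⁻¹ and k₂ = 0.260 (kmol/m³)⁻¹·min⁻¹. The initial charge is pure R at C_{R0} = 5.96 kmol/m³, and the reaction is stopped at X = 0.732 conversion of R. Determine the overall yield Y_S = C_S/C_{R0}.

C_R = C_{R0}(1−X) = 1.597 kmol/m³.
Along a PFR/batch, dC_S/dC_R = −r_S/(r_S+r_T) = −k₁/(k₁+k₂·C_R).
Integrating from C_{R0} to C_R: C_S = (1.51/0.260)·ln[(1.51+0.260·5.96)/(1.51+0.260·1.60)] = 5.808·ln(3.060/1.925) = 2.690 kmol/m³.
Y_S = C_S/C_{R0} = 2.690/5.96 = 0.451.

0.451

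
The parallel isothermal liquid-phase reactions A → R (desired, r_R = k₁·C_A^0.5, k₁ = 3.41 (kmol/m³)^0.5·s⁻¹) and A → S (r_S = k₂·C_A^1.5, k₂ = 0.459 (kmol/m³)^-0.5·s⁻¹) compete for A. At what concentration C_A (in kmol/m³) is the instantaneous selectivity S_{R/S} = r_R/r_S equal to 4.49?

S_{R/S} = (k₁/k₂)·C_A⁻¹ ⇒ C_A = (S·k₂/k₁)^(-1).
= (4.49×0.459/3.41)^(-1) = (0.6044)^(-1) = 1.65 kmol/m³.

1.65 kmol/m³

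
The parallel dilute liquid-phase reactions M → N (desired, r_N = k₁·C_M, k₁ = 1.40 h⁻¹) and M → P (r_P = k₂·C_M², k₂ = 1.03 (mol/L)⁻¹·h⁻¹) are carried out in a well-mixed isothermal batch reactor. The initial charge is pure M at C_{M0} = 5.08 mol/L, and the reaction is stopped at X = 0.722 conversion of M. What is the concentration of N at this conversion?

C_M = C_{M0}(1−X) = 1.412 mol/L.
Along a PFR/batch, dC_N/dC_M = −r_N/(r_N+r_P) = −k₁/(k₁+k₂·C_M).
Integrating from C_{M0} to C_M: C_N = (1.40/1.03)·ln[(1.40+1.03·5.08)/(1.40+1.03·1.41)] = 1.359·ln(6.632/2.855) = 1.146 mol/L.

1.15 mol/L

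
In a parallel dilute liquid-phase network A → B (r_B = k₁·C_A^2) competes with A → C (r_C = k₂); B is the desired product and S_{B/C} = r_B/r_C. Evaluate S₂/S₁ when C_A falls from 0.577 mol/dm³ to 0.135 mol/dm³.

0.0547

S_{B/C} = (k₁/k₂)·C_A^2, so S₂/S₁ = (C_{A,2}/C_{A,1})^2.
= (0.135/0.577)^2 = (0.2340)^2 = 0.0547.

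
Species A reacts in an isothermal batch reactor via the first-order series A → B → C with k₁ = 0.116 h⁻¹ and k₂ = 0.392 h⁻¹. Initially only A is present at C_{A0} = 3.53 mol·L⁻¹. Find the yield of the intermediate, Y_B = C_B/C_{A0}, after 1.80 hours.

0.134

For first-order series with pure A initially, C_B(t) = k₁C_{A0}/(k₂−k₁)·(e^(−k₁t) − e^(−k₂t)).
e^(−k₁t) = e^(−0.116×1.80) = e^(−0.2088) = 0.8116; e^(−k₂t) = e^(−0.7056) = 0.4938.
C_B = 0.116×3.53/(0.392−0.116) × (0.8116−0.4938) = 1.484×0.3177 = 0.4714 mol·L⁻¹.
Y_B = C_B/C_{A0} = 0.4714/3.53 = 0.134.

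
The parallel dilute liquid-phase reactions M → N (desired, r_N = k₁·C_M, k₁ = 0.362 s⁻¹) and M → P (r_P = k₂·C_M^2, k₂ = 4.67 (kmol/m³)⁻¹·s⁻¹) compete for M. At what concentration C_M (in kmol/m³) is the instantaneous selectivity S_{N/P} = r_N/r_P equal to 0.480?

S_{N/P} = (k₁/k₂)·C_M⁻¹ ⇒ C_M = (S·k₂/k₁)^(-1).
= (0.480×4.67/0.362)^(-1) = (6.192)^(-1) = 0.161 kmol/m³.

0.161 kmol/m³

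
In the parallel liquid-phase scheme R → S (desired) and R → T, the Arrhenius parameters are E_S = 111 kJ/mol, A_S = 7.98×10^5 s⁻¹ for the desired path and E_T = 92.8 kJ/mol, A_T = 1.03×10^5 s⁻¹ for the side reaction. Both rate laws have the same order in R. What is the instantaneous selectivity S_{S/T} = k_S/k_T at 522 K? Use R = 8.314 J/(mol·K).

0.117

Since both paths have the same order in R, the concentration cancels and S_{S/T} = k_S/k_T = (A_S/A_T)·exp[(E_T−E_S)/(RT)].
(E_T−E_S)/(RT) = (92.8−111)×10³/(8.314×522) = -18200/4340 = -4.194.
k_S/k_T = (7.98×10^5/1.03×10^5)·exp(-4.194) = 7.748 × 0.01509 = 0.117.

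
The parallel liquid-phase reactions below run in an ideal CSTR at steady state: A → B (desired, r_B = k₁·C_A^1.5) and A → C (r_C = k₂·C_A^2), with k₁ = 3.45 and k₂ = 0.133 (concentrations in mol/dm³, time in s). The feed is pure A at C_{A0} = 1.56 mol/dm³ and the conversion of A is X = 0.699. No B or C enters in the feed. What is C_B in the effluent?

Exit C_A = C_{A0}(1−X) = 1.56×0.301 = 0.4696 mol/dm³.
In a CSTR the entire volume is at exit conditions, so r_B = 3.45×0.4696^1.5 = 1.110 and r_C = 0.133×0.4696^2 = 0.02932.
Fraction of consumed A going to B: r_B/(r_B+r_C) = 0.9743.
C_B = 0.9743·C_{A0}·X = 0.9743×1.56×0.699 = 1.06 mol/dm³.

1.06 mol/dm³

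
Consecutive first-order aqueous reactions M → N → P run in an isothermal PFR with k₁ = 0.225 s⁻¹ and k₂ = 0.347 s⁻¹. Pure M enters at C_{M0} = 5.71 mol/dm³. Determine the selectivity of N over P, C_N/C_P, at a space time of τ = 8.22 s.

The intermediate concentration in a first-order A→B→C sequence is C_N = k₁C_{M0}(e^(−k₁τ) − e^(−k₂τ))/(k₂−k₁).
e^(−k₁τ) = e^(−0.225×8.22) = e^(−1.850) = 0.1573; e^(−k₂τ) = e^(−2.852) = 0.05771.
C_N = 0.225×5.71/(0.347−0.225) × (0.1573−0.05771) = 10.53×0.09961 = 1.049 mol/dm³.
C_M = C_{M0}e^(−k₁τ) = 0.8983 mol/dm³, so C_P = C_{M0}−C_M−C_N = 3.763 mol/dm³; C_N/C_P = 0.279.

0.279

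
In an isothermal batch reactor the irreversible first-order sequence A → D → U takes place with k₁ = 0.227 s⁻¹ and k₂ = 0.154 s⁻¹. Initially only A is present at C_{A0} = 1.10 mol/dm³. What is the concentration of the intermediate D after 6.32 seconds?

For first-order series with pure A initially, C_D(t) = k₁C_{A0}/(k₂−k₁)·(e^(−k₁t) − e^(−k₂t)).
e^(−k₁t) = e^(−0.227×6.32) = e^(−1.435) = 0.2382; e^(−k₂t) = e^(−0.9733) = 0.3778.
C_D = 0.227×1.10/(0.154−0.227) × (0.2382−0.3778) = (-3.421)×(-0.1396) = 0.4776 mol/dm³.

0.478 mol/dm³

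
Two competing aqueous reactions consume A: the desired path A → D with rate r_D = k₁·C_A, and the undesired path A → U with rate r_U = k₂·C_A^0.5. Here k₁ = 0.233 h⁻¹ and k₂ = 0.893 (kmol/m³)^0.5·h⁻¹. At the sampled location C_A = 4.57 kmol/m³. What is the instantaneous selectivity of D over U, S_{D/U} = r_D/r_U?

0.558

S_{D/U} = r_D/r_U = (k₁·C_A)/(k₂·C_A^0.5) = (k₁/k₂)·C_A^0.5.
= (0.233×4.570) / (0.893×4.570^0.5) = 1.065/1.909 = 0.558.
Since the desired path is higher order in A, keeping C_A high (PFR or concentrated feed) favours D.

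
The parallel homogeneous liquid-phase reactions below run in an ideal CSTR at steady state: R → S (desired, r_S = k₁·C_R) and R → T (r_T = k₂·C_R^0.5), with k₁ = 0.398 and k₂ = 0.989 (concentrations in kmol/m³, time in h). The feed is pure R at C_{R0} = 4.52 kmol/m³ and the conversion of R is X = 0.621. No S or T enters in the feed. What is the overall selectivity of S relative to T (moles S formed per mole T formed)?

Exit C_R = C_{R0}(1−X) = 4.52×0.379 = 1.713 kmol/m³.
A CSTR operates uniformly at the exit composition, giving r_S = 0.6818 and r_T = 1.294 (each k·C_R^n at C_R = 1.713).
Overall selectivity = C_S/C_T = r_Sτ/(r_Tτ) = r_S/r_T = 0.527.

0.527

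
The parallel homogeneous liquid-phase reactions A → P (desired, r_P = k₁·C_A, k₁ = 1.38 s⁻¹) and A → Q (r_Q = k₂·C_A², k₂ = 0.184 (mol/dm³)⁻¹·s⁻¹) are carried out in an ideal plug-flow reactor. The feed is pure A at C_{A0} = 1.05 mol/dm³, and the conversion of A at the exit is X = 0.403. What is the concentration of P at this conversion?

C_A = C_{A0}(1−X) = 0.6269 mol/dm³.
Along a PFR/batch, dC_P/dC_A = −r_P/(r_P+r_Q) = −k₁/(k₁+k₂·C_A).
Integrating from C_{A0} to C_A: C_P = (1.38/0.184)·ln[(1.38+0.184·1.05)/(1.38+0.184·0.627)] = 7.500·ln(1.573/1.495) = 0.3807 mol/dm³.

0.381 mol/dm³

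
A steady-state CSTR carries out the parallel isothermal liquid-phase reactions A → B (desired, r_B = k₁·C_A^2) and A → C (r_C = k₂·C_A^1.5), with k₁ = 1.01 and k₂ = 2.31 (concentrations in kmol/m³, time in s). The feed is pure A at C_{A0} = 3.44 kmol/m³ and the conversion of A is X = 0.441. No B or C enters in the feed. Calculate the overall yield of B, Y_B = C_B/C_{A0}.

0.166

Exit C_A = C_{A0}(1−X) = 3.44×0.559 = 1.923 kmol/m³.
Rates in a CSTR are evaluated at the outlet concentration: r_B = 1.01×1.923^2 = 3.735, r_C = 2.31×1.923^1.5 = 6.160.
Fraction of consumed A going to B: r_B/(r_B+r_C) = 0.3775.
C_B = 0.3775·C_{A0}·X = 0.3775×3.44×0.441 = 0.573 kmol/m³; Y_B = C_B/C_{A0} = 0.166.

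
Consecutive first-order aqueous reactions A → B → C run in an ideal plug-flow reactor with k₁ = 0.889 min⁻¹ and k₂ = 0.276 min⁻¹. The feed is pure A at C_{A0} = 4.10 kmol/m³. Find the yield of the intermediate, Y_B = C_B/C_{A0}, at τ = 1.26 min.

0.551

Solving the coupled first-order balances gives C_B(τ) = [k₁/(k₂−k₁)]·C_{A0}·(e^(−k₁τ) − e^(−k₂τ)).
e^(−k₁τ) = e^(−0.889×1.26) = e^(−1.120) = 0.3262; e^(−k₂τ) = e^(−0.3478) = 0.7063.
C_B = 0.889×4.10/(0.276−0.889) × (0.3262−0.7063) = (-5.946)×(-0.3800) = 2.260 kmol/m³.
Y_B = C_B/C_{A0} = 2.260/4.10 = 0.551.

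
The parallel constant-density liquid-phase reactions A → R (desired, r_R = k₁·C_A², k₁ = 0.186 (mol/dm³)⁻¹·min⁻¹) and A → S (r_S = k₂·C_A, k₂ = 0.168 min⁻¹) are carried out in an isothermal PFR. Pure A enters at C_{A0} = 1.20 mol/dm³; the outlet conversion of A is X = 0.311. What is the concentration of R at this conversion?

0.197 mol/dm³

C_A = C_{A0}(1−X) = 0.8268 mol/dm³.
Along a PFR/batch, dC_S/dC_A = −r_S/(r_R+r_S) = −k₂/(k₂+k₁·C_A).
Integrating from C_{A0} to C_A: C_S = (0.168/0.186)·ln[(0.168+0.186·1.20)/(0.168+0.186·0.827)] = 0.9032·ln(0.3912/0.3218) = 0.1764 mol/dm³.
Then C_R = (C_{A0}−C_A) − C_S = 0.3732 − 0.1764 = 0.1968 mol/dm³.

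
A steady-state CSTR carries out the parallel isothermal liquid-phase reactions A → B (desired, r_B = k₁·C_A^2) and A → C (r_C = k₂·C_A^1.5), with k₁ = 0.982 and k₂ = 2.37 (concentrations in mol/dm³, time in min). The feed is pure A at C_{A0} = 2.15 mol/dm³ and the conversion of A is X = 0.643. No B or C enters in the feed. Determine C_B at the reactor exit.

0.368 mol/dm³

Exit C_A = C_{A0}(1−X) = 2.15×0.357 = 0.7675 mol/dm³.
A CSTR operates uniformly at the exit composition, giving r_B = 0.5785 and r_C = 1.594 (each k·C_A^n at C_A = 0.7675).
Fraction of consumed A going to B: r_B/(r_B+r_C) = 0.2663.
C_B = 0.2663·C_{A0}·X = 0.2663×2.15×0.643 = 0.368 mol/dm³.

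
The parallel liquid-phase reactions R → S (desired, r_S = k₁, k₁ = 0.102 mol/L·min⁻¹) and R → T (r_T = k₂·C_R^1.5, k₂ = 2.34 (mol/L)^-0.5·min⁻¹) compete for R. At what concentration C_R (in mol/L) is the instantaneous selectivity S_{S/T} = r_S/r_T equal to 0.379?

0.236 mol/L

S_{S/T} = (k₁/k₂)·C_R^-1.5 ⇒ C_R = (S·k₂/k₁)^(1/(-1.5)).
= (0.379×2.34/0.102)^(-0.6667) = (8.695)^(-0.6667) = 0.236 mol/L.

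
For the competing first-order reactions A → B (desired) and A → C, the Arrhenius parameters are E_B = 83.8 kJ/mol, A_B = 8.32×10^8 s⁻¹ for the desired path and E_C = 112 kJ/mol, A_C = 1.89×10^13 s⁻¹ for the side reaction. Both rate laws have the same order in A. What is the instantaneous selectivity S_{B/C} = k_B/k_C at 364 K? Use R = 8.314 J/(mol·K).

With equal orders, S_{B/C} = k_B/k_C = (A_B/A_C)·exp[(E_C−E_B)/(RT)].
(E_C−E_B)/(RT) = (112−83.8)×10³/(8.314×364) = 28200/3026 = 9.318.
k_B/k_C = (8.32×10^8/1.89×10^13)·exp(9.318) = 4.402×10^-5 × 11140 = 0.490.
Since E_B < E_C, lowering the temperature improves selectivity toward B.

0.490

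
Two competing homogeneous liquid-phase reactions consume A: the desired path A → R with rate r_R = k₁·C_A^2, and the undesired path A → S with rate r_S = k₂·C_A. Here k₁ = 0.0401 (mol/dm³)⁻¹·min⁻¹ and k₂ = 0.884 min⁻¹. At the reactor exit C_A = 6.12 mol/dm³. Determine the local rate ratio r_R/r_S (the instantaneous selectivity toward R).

0.278

S_{R/S} = r_R/r_S = (k₁·C_A^2)/(k₂·C_A) = (k₁/k₂)·C_A.
= (0.0401×6.120^2) / (0.884×6.120) = 1.502/5.410 = 0.278.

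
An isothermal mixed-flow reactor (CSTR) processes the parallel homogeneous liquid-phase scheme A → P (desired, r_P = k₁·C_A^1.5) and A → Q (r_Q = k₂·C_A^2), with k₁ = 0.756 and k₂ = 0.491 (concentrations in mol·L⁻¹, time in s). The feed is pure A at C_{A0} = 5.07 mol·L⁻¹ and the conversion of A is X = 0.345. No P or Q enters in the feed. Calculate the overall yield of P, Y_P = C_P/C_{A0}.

0.158

Exit C_A = C_{A0}(1−X) = 5.07×0.655 = 3.321 mol·L⁻¹.
A CSTR operates uniformly at the exit composition, giving r_P = 4.575 and r_Q = 5.415 (each k·C_A^n at C_A = 3.321).
Fraction of consumed A going to P: r_P/(r_P+r_Q) = 0.4580.
C_P = 0.4580·C_{A0}·X = 0.4580×5.07×0.345 = 0.801 mol·L⁻¹; Y_P = C_P/C_{A0} = 0.158.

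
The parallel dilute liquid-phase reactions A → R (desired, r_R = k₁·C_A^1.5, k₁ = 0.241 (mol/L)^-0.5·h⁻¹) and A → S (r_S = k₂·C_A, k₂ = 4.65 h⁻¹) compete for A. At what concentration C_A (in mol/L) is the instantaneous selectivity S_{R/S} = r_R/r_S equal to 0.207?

16.0 mol/L

S_{R/S} = (k₁/k₂)·C_A^0.5 ⇒ C_A = (S·k₂/k₁)^(2).
= (0.207×4.65/0.241)^(2) = (3.994)^(2) = 16.0 mol/L.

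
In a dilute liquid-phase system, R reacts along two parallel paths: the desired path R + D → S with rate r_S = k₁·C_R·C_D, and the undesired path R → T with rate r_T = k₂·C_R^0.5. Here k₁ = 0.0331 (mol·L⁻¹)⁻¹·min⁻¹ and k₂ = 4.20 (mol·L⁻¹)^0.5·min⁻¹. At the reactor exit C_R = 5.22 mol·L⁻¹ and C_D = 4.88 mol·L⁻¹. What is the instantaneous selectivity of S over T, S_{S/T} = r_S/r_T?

S_{S/T} = r_S/r_T = (k₁·C_R·C_D)/(k₂·C_R^0.5) = (k₁/k₂)·C_R^0.5·C_D.
= (0.0331×5.220×4.880) / (4.20×5.220^0.5) = 0.8432/9.596 = 0.0879.

0.0879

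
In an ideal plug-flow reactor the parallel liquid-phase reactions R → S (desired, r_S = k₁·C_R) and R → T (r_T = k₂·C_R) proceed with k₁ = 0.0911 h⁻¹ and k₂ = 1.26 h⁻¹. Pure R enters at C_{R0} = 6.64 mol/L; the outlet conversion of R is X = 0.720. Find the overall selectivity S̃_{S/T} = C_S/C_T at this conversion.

C_R = C_{R0}(1−X) = 1.859 mol/L.
Both paths are first order in R, so the instantaneous fraction to S is constant: dC_S/d(−C_R) = k₁/(k₁+k₂) = 0.06743.
C_S = 0.06743·(C_{R0}−C_R) = 0.06743×4.781 = 0.322 mol/L.
C_T = (C_{R0}−C_R)−C_S = 4.458 mol/L; S̃_{S/T} = 0.3224/4.458 = 0.0723.

0.0723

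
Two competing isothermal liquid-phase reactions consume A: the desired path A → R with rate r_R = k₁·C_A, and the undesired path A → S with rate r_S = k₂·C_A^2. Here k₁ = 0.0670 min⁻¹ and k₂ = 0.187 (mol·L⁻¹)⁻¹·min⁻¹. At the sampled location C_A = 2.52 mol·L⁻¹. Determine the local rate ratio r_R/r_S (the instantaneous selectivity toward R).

0.142

S_{R/S} = r_R/r_S = (k₁·C_A)/(k₂·C_A^2) = (k₁/k₂)·C_A⁻¹.
= (0.0670×2.520) / (0.187×2.520^2) = 0.1688/1.188 = 0.142.
The undesired path is higher order in A, so low C_A (CSTR or dilute feed) favours R.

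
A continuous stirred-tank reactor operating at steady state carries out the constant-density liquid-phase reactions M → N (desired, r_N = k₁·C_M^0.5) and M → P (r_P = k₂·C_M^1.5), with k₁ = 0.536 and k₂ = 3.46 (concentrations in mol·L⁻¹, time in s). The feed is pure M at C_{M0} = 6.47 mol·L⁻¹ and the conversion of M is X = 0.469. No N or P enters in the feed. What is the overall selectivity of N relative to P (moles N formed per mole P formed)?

0.0451

Exit C_M = C_{M0}(1−X) = 6.47×0.531 = 3.436 mol·L⁻¹.
A CSTR operates uniformly at the exit composition, giving r_N = 0.9935 and r_P = 22.03 (each k·C_M^n at C_M = 3.436).
Overall selectivity = C_N/C_P = r_Nτ/(r_Pτ) = r_N/r_P = 0.0451.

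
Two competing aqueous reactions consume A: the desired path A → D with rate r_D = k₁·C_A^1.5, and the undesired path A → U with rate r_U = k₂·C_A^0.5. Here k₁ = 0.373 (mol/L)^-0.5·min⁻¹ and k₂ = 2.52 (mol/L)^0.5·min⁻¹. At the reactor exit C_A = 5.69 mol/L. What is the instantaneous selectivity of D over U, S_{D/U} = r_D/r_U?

S_{D/U} = r_D/r_U = (k₁·C_A^1.5)/(k₂·C_A^0.5) = (k₁/k₂)·C_A.
= (0.373×5.690^1.5) / (2.52×5.690^0.5) = 5.063/6.011 = 0.842.

0.842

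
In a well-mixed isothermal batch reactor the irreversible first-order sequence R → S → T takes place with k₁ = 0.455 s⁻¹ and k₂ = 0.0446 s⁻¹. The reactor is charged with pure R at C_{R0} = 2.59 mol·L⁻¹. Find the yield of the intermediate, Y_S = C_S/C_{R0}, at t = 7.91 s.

The intermediate concentration in a first-order A→B→C sequence is C_S = k₁C_{R0}(e^(−k₁t) − e^(−k₂t))/(k₂−k₁).
e^(−k₁t) = e^(−0.455×7.91) = e^(−3.599) = 0.02735; e^(−k₂t) = e^(−0.3528) = 0.7027.
C_S = 0.455×2.59/(0.0446−0.455) × (0.02735−0.7027) = (-2.871)×(-0.6754) = 1.939 mol·L⁻¹.
Y_S = C_S/C_{R0} = 1.939/2.59 = 0.749.

0.749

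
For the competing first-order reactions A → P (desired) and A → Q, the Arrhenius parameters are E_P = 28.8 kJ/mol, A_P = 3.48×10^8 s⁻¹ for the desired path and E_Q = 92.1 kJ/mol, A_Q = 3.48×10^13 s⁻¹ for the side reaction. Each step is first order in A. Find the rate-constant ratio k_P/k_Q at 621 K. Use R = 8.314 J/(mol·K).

2.11

Since both paths have the same order in A, the concentration cancels and S_{P/Q} = k_P/k_Q = (A_P/A_Q)·exp[(E_Q−E_P)/(RT)].
(E_Q−E_P)/(RT) = (92.1−28.8)×10³/(8.314×621) = 63300/5163 = 12.26.
k_P/k_Q = (3.48×10^8/3.48×10^13)·exp(12.26) = 1.000×10^-5 × 2.112×10^5 = 2.11.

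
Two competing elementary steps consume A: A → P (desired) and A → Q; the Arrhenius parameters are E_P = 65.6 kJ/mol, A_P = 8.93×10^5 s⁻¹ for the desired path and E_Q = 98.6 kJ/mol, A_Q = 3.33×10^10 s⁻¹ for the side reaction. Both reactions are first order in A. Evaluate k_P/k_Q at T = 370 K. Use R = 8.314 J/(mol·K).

Since both paths have the same order in A, the concentration cancels and S_{P/Q} = k_P/k_Q = (A_P/A_Q)·exp[(E_Q−E_P)/(RT)].
(E_Q−E_P)/(RT) = (98.6−65.6)×10³/(8.314×370) = 33000/3076 = 10.73.
k_P/k_Q = (8.93×10^5/3.33×10^10)·exp(10.73) = 2.682×10^-5 × 45597 = 1.22.

1.22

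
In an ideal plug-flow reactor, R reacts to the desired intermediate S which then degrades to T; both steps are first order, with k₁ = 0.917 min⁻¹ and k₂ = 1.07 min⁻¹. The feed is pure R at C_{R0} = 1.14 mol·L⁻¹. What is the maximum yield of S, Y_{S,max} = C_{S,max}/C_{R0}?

0.340

Evaluating C_S at τ_opt = ln(k₂/k₁)/(k₂−k₁) gives C_{S,max}/C_{R0} = (k₁/k₂)^[k₂/(k₂−k₁)].
= (0.917/1.07)^(1.07/(1.07−0.917)) = (0.8570)^(6.993) = 0.3399.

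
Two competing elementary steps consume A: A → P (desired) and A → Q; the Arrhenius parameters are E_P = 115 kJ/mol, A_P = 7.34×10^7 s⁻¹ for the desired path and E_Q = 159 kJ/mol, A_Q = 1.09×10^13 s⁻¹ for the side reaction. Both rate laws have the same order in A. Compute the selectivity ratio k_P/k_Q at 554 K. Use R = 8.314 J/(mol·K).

k_P/k_Q = (A_P/A_Q)·exp[−(E_P−E_Q)/(RT)] = (A_P/A_Q)·exp[(E_Q−E_P)/(RT)].
(E_Q−E_P)/(RT) = (159−115)×10³/(8.314×554) = 44000/4606 = 9.553.
k_P/k_Q = (7.34×10^7/1.09×10^13)·exp(9.553) = 6.734×10^-6 × 14085 = 0.0948.
Since E_P < E_Q, lowering the temperature improves selectivity toward P.

0.0948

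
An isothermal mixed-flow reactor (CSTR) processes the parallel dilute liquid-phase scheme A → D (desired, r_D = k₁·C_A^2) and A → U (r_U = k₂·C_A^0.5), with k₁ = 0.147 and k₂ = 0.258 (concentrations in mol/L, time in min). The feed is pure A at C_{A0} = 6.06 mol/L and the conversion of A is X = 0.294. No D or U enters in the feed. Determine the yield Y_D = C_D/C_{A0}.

0.245

Exit C_A = C_{A0}(1−X) = 6.06×0.706 = 4.278 mol/L.
Rates in a CSTR are evaluated at the outlet concentration: r_D = 0.147×4.278^2 = 2.691, r_U = 0.258×4.278^0.5 = 0.5337.
Fraction of consumed A going to D: r_D/(r_D+r_U) = 0.8345.
C_D = 0.8345·C_{A0}·X = 0.8345×6.06×0.294 = 1.49 mol/L; Y_D = C_D/C_{A0} = 0.245.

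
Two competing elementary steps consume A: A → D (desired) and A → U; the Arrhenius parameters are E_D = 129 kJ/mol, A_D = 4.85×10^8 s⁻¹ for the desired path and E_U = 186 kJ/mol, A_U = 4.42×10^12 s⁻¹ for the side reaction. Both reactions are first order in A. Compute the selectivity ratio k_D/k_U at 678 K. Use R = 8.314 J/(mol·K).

2.70

k_D/k_U = (A_D/A_U)·exp[−(E_D−E_U)/(RT)] = (A_D/A_U)·exp[(E_U−E_D)/(RT)].
(E_U−E_D)/(RT) = (186−129)×10³/(8.314×678) = 57000/5637 = 10.11.
k_D/k_U = (4.85×10^8/4.42×10^12)·exp(10.11) = 1.097×10^-4 × 24636 = 2.70.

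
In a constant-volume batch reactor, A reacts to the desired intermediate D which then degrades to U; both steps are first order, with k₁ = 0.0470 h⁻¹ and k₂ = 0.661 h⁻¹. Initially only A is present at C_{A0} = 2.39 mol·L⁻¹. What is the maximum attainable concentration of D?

0.139 mol·L⁻¹

Evaluating C_D at t_opt = ln(k₂/k₁)/(k₂−k₁) gives C_{D,max}/C_{A0} = (k₁/k₂)^[k₂/(k₂−k₁)].
= (0.0470/0.661)^(0.661/(0.661−0.0470)) = (0.07110)^(1.077) = 0.05808.
C_{D,max} = 0.05808×2.39 = 0.139 mol·L⁻¹.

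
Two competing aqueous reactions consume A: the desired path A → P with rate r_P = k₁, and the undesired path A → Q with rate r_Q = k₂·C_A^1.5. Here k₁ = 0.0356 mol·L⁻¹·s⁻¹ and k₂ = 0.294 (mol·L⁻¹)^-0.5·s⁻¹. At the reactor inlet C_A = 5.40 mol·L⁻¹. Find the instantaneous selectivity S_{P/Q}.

S_{P/Q} = r_P/r_Q = (k₁)/(k₂·C_A^1.5) = (k₁/k₂)·C_A^-1.5.
= (0.0356) / (0.294×5.400^1.5) = 0.03560/3.689 = 0.00965.
The undesired path is higher order in A, so low C_A (CSTR or dilute feed) favours P.

0.00965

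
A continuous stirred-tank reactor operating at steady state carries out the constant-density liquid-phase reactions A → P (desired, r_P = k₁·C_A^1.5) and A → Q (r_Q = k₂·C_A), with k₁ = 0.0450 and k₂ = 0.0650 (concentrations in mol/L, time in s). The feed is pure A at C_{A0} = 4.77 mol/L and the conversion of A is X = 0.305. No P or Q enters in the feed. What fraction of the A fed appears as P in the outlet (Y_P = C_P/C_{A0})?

Exit C_A = C_{A0}(1−X) = 4.77×0.695 = 3.315 mol/L.
In a CSTR the entire volume is at exit conditions, so r_P = 0.0450×3.315^1.5 = 0.2716 and r_Q = 0.0650×3.315 = 0.2155.
Fraction of consumed A going to P: r_P/(r_P+r_Q) = 0.5576.
C_P = 0.5576·C_{A0}·X = 0.5576×4.77×0.305 = 0.811 mol/L; Y_P = C_P/C_{A0} = 0.170.

0.170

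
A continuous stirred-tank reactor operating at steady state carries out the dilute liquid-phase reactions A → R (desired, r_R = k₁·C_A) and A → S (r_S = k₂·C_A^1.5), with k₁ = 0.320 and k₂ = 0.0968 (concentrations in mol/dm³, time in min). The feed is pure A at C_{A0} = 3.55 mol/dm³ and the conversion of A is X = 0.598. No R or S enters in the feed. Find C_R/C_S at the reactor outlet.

2.77

Exit C_A = C_{A0}(1−X) = 3.55×0.402 = 1.427 mol/dm³.
Rates in a CSTR are evaluated at the outlet concentration: r_R = 0.320×1.427 = 0.4567, r_S = 0.0968×1.427^1.5 = 0.1650.
Overall selectivity = C_R/C_S = r_Rτ/(r_Sτ) = r_R/r_S = 2.77.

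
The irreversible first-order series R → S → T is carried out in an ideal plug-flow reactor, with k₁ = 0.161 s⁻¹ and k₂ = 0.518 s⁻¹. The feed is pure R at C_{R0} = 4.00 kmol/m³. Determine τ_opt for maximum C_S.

3.27 s

The intermediate peaks when r₁ = r₂, i.e. k₁e^(−k₁τ) = k₂e^(−k₂τ), giving τ_opt = ln(k₂/k₁)/(k₂−k₁).
= ln(0.518/0.161)/(0.518−0.161) = ln(3.217)/0.3570 = 1.169/0.3570 = 3.27 s.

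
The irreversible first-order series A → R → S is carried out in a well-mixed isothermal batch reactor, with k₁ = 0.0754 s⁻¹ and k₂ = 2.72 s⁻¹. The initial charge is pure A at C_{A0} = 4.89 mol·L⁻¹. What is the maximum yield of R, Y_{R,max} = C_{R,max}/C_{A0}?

0.0250

Evaluating C_R at t_opt = ln(k₂/k₁)/(k₂−k₁) gives C_{R,max}/C_{A0} = (k₁/k₂)^[k₂/(k₂−k₁)].
= (0.0754/2.72)^(2.72/(2.72−0.0754)) = (0.02772)^(1.029) = 0.02503.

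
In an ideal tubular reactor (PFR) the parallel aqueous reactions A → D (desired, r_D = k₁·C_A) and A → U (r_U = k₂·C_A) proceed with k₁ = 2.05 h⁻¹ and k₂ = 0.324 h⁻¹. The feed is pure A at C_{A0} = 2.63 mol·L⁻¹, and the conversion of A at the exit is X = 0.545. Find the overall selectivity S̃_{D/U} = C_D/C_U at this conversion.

6.33

C_A = C_{A0}(1−X) = 1.197 mol·L⁻¹.
Both paths are first order in A, so the instantaneous fraction to D is constant: dC_D/d(−C_A) = k₁/(k₁+k₂) = 0.8635.
C_D = 0.8635·(C_{A0}−C_A) = 0.8635×1.433 = 1.24 mol·L⁻¹.
C_U = (C_{A0}−C_A)−C_D = 0.1956 mol·L⁻¹; S̃_{D/U} = 1.238/0.1956 = 6.33.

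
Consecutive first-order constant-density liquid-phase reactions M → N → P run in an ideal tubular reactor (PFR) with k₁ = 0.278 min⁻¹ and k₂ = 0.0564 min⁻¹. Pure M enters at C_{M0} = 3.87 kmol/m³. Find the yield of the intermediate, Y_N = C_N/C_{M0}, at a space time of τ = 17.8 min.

For first-order series with pure M initially, C_N(τ) = k₁C_{M0}/(k₂−k₁)·(e^(−k₁τ) − e^(−k₂τ)).
e^(−k₁τ) = e^(−0.278×17.8) = e^(−4.948) = 0.007095; e^(−k₂τ) = e^(−1.004) = 0.3664.
C_N = 0.278×3.87/(0.0564−0.278) × (0.007095−0.3664) = (-4.855)×(-0.3593) = 1.745 kmol/m³.
Y_N = C_N/C_{M0} = 1.745/3.87 = 0.451.

0.451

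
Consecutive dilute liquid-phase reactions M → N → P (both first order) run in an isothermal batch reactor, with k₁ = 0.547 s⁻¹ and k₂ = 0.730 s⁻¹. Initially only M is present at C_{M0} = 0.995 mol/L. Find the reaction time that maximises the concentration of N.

1.58 s

For first-order series the maximum of C_N occurs at t_opt = ln(k₂/k₁)/(k₂−k₁).
= ln(0.730/0.547)/(0.730−0.547) = ln(1.335)/0.1830 = 0.2886/0.1830 = 1.58 s.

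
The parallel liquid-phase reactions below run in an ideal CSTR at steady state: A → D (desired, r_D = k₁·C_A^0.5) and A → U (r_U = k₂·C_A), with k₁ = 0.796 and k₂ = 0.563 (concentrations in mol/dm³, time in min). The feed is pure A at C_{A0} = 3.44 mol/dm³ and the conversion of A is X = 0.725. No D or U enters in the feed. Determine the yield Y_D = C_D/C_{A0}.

Exit C_A = C_{A0}(1−X) = 3.44×0.275 = 0.9460 mol/dm³.
In a CSTR the entire volume is at exit conditions, so r_D = 0.796×0.9460^0.5 = 0.7742 and r_U = 0.563×0.9460 = 0.5326.
Fraction of consumed A going to D: r_D/(r_D+r_U) = 0.5924.
C_D = 0.5924·C_{A0}·X = 0.5924×3.44×0.725 = 1.48 mol/dm³; Y_D = C_D/C_{A0} = 0.430.

0.430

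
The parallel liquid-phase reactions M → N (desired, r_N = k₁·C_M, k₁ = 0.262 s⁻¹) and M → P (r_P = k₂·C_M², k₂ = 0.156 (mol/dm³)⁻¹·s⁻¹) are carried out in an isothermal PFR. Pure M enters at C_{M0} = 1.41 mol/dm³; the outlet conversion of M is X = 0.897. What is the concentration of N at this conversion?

0.884 mol/dm³

C_M = C_{M0}(1−X) = 0.1452 mol/dm³.
Along a PFR/batch, dC_N/dC_M = −r_N/(r_N+r_P) = −k₁/(k₁+k₂·C_M).
Integrating from C_{M0} to C_M: C_N = (0.262/0.156)·ln[(0.262+0.156·1.41)/(0.262+0.156·0.145)] = 1.679·ln(0.4820/0.2847) = 0.8844 mol/dm³.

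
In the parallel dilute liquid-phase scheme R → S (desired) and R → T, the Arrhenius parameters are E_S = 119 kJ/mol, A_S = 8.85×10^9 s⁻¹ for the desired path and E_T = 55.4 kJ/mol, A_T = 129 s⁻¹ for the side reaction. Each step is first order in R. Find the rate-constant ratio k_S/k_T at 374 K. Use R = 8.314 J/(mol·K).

0.0898

With equal orders, S_{S/T} = k_S/k_T = (A_S/A_T)·exp[(E_T−E_S)/(RT)].
(E_T−E_S)/(RT) = (55.4−119)×10³/(8.314×374) = -63600/3109 = -20.45.
k_S/k_T = (8.85×10^9/129)·exp(-20.45) = 6.860×10^7 × 1.309×10^-9 = 0.0898.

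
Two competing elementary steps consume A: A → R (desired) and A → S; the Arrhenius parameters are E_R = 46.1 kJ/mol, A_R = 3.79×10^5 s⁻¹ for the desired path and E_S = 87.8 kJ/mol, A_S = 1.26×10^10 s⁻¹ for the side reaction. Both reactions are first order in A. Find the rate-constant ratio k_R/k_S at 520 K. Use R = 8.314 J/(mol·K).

With equal orders, S_{R/S} = k_R/k_S = (A_R/A_S)·exp[(E_S−E_R)/(RT)].
(E_S−E_R)/(RT) = (87.8−46.1)×10³/(8.314×520) = 41700/4323 = 9.645.
k_R/k_S = (3.79×10^5/1.26×10^10)·exp(9.645) = 3.008×10^-5 × 15451 = 0.465.
Since E_R < E_S, lowering the temperature improves selectivity toward R.

0.465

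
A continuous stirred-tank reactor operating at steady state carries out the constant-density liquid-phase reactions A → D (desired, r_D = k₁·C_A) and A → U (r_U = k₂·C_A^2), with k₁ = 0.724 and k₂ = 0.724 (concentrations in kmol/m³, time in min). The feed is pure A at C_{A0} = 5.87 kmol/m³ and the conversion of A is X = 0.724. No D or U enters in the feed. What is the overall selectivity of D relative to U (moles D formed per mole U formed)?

0.617

Exit C_A = C_{A0}(1−X) = 5.87×0.276 = 1.620 kmol/m³.
In a CSTR the entire volume is at exit conditions, so r_D = 0.724×1.620 = 1.173 and r_U = 0.724×1.620^2 = 1.900.
Overall selectivity = C_D/C_U = r_Dτ/(r_Uτ) = r_D/r_U = 0.617.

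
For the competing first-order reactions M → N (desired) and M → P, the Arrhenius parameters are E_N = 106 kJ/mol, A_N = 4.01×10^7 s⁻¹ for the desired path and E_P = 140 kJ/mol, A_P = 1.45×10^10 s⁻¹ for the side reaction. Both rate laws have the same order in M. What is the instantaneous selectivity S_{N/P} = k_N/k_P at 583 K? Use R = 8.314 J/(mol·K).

3.08

Since both paths have the same order in M, the concentration cancels and S_{N/P} = k_N/k_P = (A_N/A_P)·exp[(E_P−E_N)/(RT)].
(E_P−E_N)/(RT) = (140−106)×10³/(8.314×583) = 34000/4847 = 7.015.
k_N/k_P = (4.01×10^7/1.45×10^10)·exp(7.015) = 0.002766 × 1113 = 3.08.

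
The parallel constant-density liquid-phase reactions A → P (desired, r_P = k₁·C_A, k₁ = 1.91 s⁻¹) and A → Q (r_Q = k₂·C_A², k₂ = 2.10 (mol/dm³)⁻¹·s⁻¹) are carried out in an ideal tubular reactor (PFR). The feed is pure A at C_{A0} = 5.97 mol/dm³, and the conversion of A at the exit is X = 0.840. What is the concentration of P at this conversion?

1.19 mol/dm³

C_A = C_{A0}(1−X) = 0.9552 mol/dm³.
Along a PFR/batch, dC_P/dC_A = −r_P/(r_P+r_Q) = −k₁/(k₁+k₂·C_A).
Integrating from C_{A0} to C_A: C_P = (1.91/2.10)·ln[(1.91+2.10·5.97)/(1.91+2.10·0.955)] = 0.9095·ln(14.45/3.916) = 1.187 mol/dm³.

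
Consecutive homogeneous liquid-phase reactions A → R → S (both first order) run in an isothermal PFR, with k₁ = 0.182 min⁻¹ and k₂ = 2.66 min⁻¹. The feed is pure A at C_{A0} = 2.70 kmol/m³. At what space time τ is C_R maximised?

Setting dC_R/dτ = 0 gives τ_opt = ln(k₂/k₁)/(k₂−k₁).
= ln(2.66/0.182)/(2.66−0.182) = ln(14.62)/2.478 = 2.682/2.478 = 1.08 min.

1.08 min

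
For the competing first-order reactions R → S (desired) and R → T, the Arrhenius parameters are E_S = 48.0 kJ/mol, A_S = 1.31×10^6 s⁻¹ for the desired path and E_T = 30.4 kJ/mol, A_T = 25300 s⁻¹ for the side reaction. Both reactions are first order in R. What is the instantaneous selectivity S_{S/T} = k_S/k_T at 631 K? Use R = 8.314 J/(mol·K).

k_S/k_T = (A_S/A_T)·exp[−(E_S−E_T)/(RT)] = (A_S/A_T)·exp[(E_T−E_S)/(RT)].
(E_T−E_S)/(RT) = (30.4−48.0)×10³/(8.314×631) = -17600/5246 = -3.355.
k_S/k_T = (1.31×10^6/25300)·exp(-3.355) = 51.78 × 0.03491 = 1.81.
Since E_S > E_T, raising the temperature improves selectivity toward S.

1.81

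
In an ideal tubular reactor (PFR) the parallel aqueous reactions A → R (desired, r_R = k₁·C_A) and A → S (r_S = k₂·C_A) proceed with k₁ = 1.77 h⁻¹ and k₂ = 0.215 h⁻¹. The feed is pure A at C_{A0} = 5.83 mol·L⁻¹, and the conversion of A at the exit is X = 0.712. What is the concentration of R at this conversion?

3.70 mol·L⁻¹

C_A = C_{A0}(1−X) = 1.679 mol·L⁻¹.
Both paths are first order in A, so the instantaneous fraction to R is constant: dC_R/d(−C_A) = k₁/(k₁+k₂) = 0.8917.
C_R = 0.8917·(C_{A0}−C_A) = 0.8917×4.151 = 3.70 mol·L⁻¹.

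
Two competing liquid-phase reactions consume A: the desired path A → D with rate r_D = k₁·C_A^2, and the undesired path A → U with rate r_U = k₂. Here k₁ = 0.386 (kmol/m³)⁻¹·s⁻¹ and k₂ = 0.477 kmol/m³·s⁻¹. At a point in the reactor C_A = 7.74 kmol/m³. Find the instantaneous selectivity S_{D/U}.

48.5

S_{D/U} = r_D/r_U = (k₁·C_A^2)/(k₂) = (k₁/k₂)·C_A^2.
= (0.386×7.740^2) / (0.477) = 23.12/0.4770 = 48.5.
Since the desired path is higher order in A, keeping C_A high (PFR or concentrated feed) favours D.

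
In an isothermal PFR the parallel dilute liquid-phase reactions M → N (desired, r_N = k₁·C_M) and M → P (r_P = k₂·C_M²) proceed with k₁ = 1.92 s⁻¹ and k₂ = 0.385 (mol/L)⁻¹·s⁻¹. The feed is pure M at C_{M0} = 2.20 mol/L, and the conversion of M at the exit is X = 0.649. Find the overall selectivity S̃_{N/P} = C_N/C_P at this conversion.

C_M = C_{M0}(1−X) = 0.7722 mol/L.
Along a PFR/batch, dC_N/dC_M = −r_N/(r_N+r_P) = −k₁/(k₁+k₂·C_M).
Integrating from C_{M0} to C_M: C_N = (1.92/0.385)·ln[(1.92+0.385·2.20)/(1.92+0.385·0.772)] = 4.987·ln(2.767/2.217) = 1.104 mol/L.
C_P = (C_{M0}−C_M)−C_N = 0.3233 mol/L; S̃_{N/P} = 1.104/0.3233 = 3.42.

3.42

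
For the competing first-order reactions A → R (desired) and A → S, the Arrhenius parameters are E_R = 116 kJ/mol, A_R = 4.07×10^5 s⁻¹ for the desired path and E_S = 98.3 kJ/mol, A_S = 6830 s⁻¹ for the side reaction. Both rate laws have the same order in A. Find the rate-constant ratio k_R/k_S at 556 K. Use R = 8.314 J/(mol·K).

1.29

k_R/k_S = (A_R/A_S)·exp[−(E_R−E_S)/(RT)] = (A_R/A_S)·exp[(E_S−E_R)/(RT)].
(E_S−E_R)/(RT) = (98.3−116)×10³/(8.314×556) = -17700/4623 = -3.829.
k_R/k_S = (4.07×10^5/6830)·exp(-3.829) = 59.59 × 0.02173 = 1.29.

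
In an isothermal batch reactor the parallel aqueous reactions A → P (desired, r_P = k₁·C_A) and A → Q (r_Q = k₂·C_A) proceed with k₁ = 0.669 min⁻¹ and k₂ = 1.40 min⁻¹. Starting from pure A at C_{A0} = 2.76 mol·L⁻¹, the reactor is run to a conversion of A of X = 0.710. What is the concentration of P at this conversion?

0.634 mol·L⁻¹

C_A = C_{A0}(1−X) = 0.8004 mol·L⁻¹.
Both paths are first order in A, so the instantaneous fraction to P is constant: dC_P/d(−C_A) = k₁/(k₁+k₂) = 0.3233.
C_P = 0.3233·(C_{A0}−C_A) = 0.3233×1.960 = 0.634 mol·L⁻¹.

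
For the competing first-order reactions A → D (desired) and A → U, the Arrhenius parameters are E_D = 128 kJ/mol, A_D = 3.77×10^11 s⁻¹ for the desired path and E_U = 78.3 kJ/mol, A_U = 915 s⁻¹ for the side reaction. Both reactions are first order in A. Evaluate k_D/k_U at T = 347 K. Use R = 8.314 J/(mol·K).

13.6

Since both paths have the same order in A, the concentration cancels and S_{D/U} = k_D/k_U = (A_D/A_U)·exp[(E_U−E_D)/(RT)].
(E_U−E_D)/(RT) = (78.3−128)×10³/(8.314×347) = -49700/2885 = -17.23.
k_D/k_U = (3.77×10^11/915)·exp(-17.23) = 4.120×10^8 × 3.298×10^-8 = 13.6.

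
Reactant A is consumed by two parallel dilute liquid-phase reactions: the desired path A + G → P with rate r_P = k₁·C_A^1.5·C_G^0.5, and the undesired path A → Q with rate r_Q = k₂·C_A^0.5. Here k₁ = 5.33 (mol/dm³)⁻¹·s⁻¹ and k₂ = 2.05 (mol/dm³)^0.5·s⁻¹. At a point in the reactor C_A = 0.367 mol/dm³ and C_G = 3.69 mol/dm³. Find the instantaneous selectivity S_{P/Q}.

1.83

S_{P/Q} = r_P/r_Q = (k₁·C_A^1.5·C_G^0.5)/(k₂·C_A^0.5) = (k₁/k₂)·C_A·C_G^0.5.
= (5.33×0.3670^1.5×3.690^0.5) / (2.05×0.3670^0.5) = 2.276/1.242 = 1.83.
Since the desired path is higher order in A, keeping C_A high (PFR or concentrated feed) favours P.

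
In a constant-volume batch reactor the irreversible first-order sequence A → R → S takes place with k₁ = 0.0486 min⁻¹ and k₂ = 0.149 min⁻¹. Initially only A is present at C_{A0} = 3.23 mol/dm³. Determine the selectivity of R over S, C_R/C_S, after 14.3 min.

Solving the coupled first-order balances gives C_R(t) = [k₁/(k₂−k₁)]·C_{A0}·(e^(−k₁t) − e^(−k₂t)).
e^(−k₁t) = e^(−0.0486×14.3) = e^(−0.6950) = 0.4991; e^(−k₂t) = e^(−2.131) = 0.1188.
C_R = 0.0486×3.23/(0.149−0.0486) × (0.4991−0.1188) = 1.564×0.3803 = 0.5947 mol/dm³.
C_A = C_{A0}e^(−k₁t) = 1.612 mol/dm³, so C_S = C_{A0}−C_A−C_R = 1.023 mol/dm³; C_R/C_S = 0.581.

0.581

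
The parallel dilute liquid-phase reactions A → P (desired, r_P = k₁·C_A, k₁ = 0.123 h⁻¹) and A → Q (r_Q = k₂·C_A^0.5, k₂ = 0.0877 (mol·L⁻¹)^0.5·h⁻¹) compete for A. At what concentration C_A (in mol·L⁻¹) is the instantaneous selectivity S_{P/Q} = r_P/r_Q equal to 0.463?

S_{P/Q} = (k₁/k₂)·C_A^0.5 ⇒ C_A = (S·k₂/k₁)^(2).
= (0.463×0.0877/0.123)^(2) = (0.3301)^(2) = 0.109 mol·L⁻¹.

0.109 mol·L⁻¹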